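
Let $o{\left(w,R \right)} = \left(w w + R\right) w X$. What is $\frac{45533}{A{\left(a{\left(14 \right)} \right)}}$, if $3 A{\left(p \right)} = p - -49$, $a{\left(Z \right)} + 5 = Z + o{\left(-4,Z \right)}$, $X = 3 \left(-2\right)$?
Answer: $\frac{136599}{778} \approx 175.58$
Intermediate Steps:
$X = -6$
$o{\left(w,R \right)} = - 6 w \left(R + w^{2}\right)$ ($o{\left(w,R \right)} = \left(w w + R\right) w \left(-6\right) = \left(w^{2} + R\right) w \left(-6\right) = \left(R + w^{2}\right) w \left(-6\right) = w \left(R + w^{2}\right) \left(-6\right) = - 6 w \left(R + w^{2}\right)$)
$a{\left(Z \right)} = 379 + 25 Z$ ($a{\left(Z \right)} = -5 + \left(Z - - 24 \left(Z + \left(-4\right)^{2}\right)\right) = -5 + \left(Z - - 24 \left(Z + 16\right)\right) = -5 + \left(Z - - 24 \left(16 + Z\right)\right) = -5 + \left(Z + \left(384 + 24 Z\right)\right) = -5 + \left(384 + 25 Z\right) = 379 + 25 Z$)
$A{\left(p \right)} = \frac{49}{3} + \frac{p}{3}$ ($A{\left(p \right)} = \frac{p - -49}{3} = \frac{p + 49}{3} = \frac{49 + p}{3} = \frac{49}{3} + \frac{p}{3}$)
$\frac{45533}{A{\left(a{\left(14 \right)} \right)}} = \frac{45533}{\frac{49}{3} + \frac{379 + 25 \cdot 14}{3}} = \frac{45533}{\frac{49}{3} + \frac{379 + 350}{3}} = \frac{45533}{\frac{49}{3} + \frac{1}{3} \cdot 729} = \frac{45533}{\frac{49}{3} + 243} = \frac{45533}{\frac{778}{3}} = 45533 \cdot \frac{3}{778} = \frac{136599}{778}$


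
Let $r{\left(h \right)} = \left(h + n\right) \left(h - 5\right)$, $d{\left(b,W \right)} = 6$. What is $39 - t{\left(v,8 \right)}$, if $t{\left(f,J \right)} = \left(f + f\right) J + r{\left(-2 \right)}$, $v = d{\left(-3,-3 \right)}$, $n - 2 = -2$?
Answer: $-71$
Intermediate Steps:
$n = 0$ ($n = 2 - 2 = 0$)
$v = 6$
$r{\left(h \right)} = h \left(-5 + h\right)$ ($r{\left(h \right)} = \left(h + 0\right) \left(h - 5\right) = h \left(-5 + h\right)$)
$t{\left(f,J \right)} = 14 + 2 J f$ ($t{\left(f,J \right)} = \left(f + f\right) J - 2 \left(-5 - 2\right) = 2 f J - -14 = 2 J f + 14 = 14 + 2 J f$)
$39 - t{\left(v,8 \right)} = 39 - \left(14 + 2 \cdot 8 \cdot 6\right) = 39 - \left(14 + 96\right) = 39 - 110 = -71$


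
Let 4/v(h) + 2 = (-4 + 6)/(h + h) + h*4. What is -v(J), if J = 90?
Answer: -360/32221 ≈ -0.011173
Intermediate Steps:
v(h) = 4/(-2 + 1/h + 4*h) (v(h) = 4/(-2 + ((-4 + 6)/(h + h) + h*4)) = 4/(-2 + (2/((2*h)) + 4*h)) = 4/(-2 + (2*(1/(2*h)) + 4*h)) = 4/(-2 + (1/h + 4*h)) = 4/(-2 + 1/h + 4*h))
-v(J) = -4*90/(1 - 2*90 + 4*90²) = -4*90/(1 - 180 + 4*8100) = -4*90/(1 - 180 + 32400) = -4*90/32221 = -1*360/32221 = -360/32221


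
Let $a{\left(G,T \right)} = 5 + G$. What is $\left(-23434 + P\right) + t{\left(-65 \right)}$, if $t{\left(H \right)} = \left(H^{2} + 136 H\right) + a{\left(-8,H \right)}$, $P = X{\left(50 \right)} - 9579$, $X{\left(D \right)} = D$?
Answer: $-37581$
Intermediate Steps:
$P = -9529$ ($P = 50 - 9579 = -9529$)
$t{\left(H \right)} = -3 + H^{2} + 136 H$ ($t{\left(H \right)} = \left(H^{2} + 136 H\right) + \left(5 - 8\right) = \left(H^{2} + 136 H\right) - 3 = -3 + H^{2} + 136 H$)
$\left(-23434 + P\right) + t{\left(-65 \right)} = \left(-23434 - 9529\right) + \left(-3 + \left(-65\right)^{2} + 136 \left(-65\right)\right) = -32963 - 4618 = -37581$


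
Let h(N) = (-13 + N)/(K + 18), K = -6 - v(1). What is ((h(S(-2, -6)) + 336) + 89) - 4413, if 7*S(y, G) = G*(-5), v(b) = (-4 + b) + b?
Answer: -390885/98 ≈ -3988.6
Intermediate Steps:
v(b) = -4 + 2*b
S(y, G) = -5*G/7 (S(y, G) = (G*(-5))/7 = (-5*G)/7 = -5*G/7)
K = -4 (K = -6 - (-4 + 2*1) = -6 - (-4 + 2) = -6 - 1*(-2) = -6 + 2 = -4)
h(N) = -13/14 + N/14 (h(N) = (-13 + N)/(-4 + 18) = (-13 + N)/14 = (-13 + N)*(1/14) = -13/14 + N/14)
((h(S(-2, -6)) + 336) + 89) - 4413 = (((-13/14 + (-5/7*(-6))/14) + 336) + 89) - 4413 = (((-13/14 + (1/14)*(30/7)) + 336) + 89) - 4413 = (((-13/14 + 15/49) + 336) + 89) - 4413 = ((-61/98 + 336) + 89) - 4413 = (32867/98 + 89) - 4413 = 41589/98 - 4413 = -390885/98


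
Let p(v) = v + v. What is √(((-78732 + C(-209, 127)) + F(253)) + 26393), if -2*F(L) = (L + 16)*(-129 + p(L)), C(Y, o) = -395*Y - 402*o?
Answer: I*√286178/2 ≈ 267.48*I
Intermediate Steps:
p(v) = 2*v
C(Y, o) = -402*o - 395*Y
F(L) = -(-129 + 2*L)*(16 + L)/2 (F(L) = -(L + 16)*(-129 + 2*L)/2 = -(16 + L)*(-129 + 2*L)/2 = -(-129 + 2*L)*(16 + L)/2)
√(((-78732 + C(-209, 127)) + F(253)) + 26393) = √(((-78732 + (-402*127 - 395*(-209))) + (1032 - 1*253² + (97/2)*253)) + 26393) = √(((-78732 + (-51054 + 82555)) + (1032 - 1*64009 + 24541/2)) + 26393) = √(((-78732 + 31501) + (1032 - 64009 + 24541/2)) + 26393) = √((-47231 - 101413/2) + 26393) = √(-195875/2 + 26393) = √(-143089/2) = I*√286178/2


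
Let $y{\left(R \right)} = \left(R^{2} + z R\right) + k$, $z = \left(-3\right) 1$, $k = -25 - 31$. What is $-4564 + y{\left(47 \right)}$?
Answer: $-2552$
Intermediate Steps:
$k = -56$
$z = -3$
$y{\left(R \right)} = -56 + R^{2} - 3 R$ ($y{\left(R \right)} = \left(R^{2} - 3 R\right) - 56 = -56 + R^{2} - 3 R$)
$-4564 + y{\left(47 \right)} = -4564 - \left(197 - 2209\right) = -4564 - -2012 = -4564 + 2012 = -2552$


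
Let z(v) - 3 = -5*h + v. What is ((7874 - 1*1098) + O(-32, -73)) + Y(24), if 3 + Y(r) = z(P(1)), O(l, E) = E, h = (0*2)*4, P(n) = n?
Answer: 6704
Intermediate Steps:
h = 0 (h = 0*4 = 0)
z(v) = 3 + v (z(v) = 3 + (-5*0 + v) = 3 + (0 + v) = 3 + v)
Y(r) = 1 (Y(r) = -3 + (3 + 1) = -3 + 4 = 1)
((7874 - 1*1098) + O(-32, -73)) + Y(24) = ((7874 - 1*1098) - 73) + 1 = ((7874 - 1098) - 73) + 1 = (6776 - 73) + 1 = 6703 + 1 = 6704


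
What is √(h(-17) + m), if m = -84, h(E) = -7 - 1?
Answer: 2*I*√23 ≈ 9.5917*I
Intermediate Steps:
h(E) = -8
√(h(-17) + m) = √(-8 - 84) = √(-92) = 2*I*√23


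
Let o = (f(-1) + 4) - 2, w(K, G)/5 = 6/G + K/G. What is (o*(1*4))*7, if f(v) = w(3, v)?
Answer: -1204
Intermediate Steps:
w(K, G) = 30/G + 5*K/G (w(K, G) = 5*(6/G + K/G) = 30/G + 5*K/G)
f(v) = 45/v (f(v) = 5*(6 + 3)/v = 5*9/v = 45/v)
o = -43 (o = (45/(-1) + 4) - 2 = (45*(-1) + 4) - 2 = (-45 + 4) - 2 = -41 - 2 = -43)
(o*(1*4))*7 = -43*4*7 = -172*7 = -1204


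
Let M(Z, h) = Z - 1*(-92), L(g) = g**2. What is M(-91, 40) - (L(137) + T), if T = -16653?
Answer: -2115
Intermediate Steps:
M(Z, h) = 92 + Z (M(Z, h) = Z + 92 = 92 + Z)
M(-91, 40) - (L(137) + T) = (92 - 91) - (137**2 - 16653) = 1 - (18769 - 16653) = 1 - 1*2116 = 1 - 2116 = -2115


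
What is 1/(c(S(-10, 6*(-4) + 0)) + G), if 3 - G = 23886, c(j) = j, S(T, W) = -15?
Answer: -1/23898 ≈ -4.1844e-5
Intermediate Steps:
G = -23883 (G = 3 - 1*23886 = 3 - 23886 = -23883)
1/(c(S(-10, 6*(-4) + 0)) + G) = 1/(-15 - 23883) = 1/(-23898) = -1/23898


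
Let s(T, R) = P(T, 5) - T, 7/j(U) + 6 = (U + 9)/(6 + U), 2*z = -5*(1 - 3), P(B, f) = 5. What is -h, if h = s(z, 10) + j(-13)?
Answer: 49/38 ≈ 1.2895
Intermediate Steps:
z = 5 (z = (-5*(1 - 3))/2 = (-5*(-2))/2 = (½)*10 = 5)
j(U) = 7/(-6 + (9 + U)/(6 + U)) (j(U) = 7/(-6 + (U + 9)/(6 + U)) = 7/(-6 + (9 + U)/(6 + U)))
s(T, R) = 5 - T
h = -49/38 (h = (5 - 1*5) + 7*(-6 - 1*(-13))/(27 + 5*(-13)) = (5 - 5) + 7*(-6 + 13)/(27 - 65) = 0 + 7*7/(-38) = 0 + 7*(-1/38)*7 = 0 - 49/38 = -49/38 ≈ -1.2895)
-h = -1*(-49/38) = 49/38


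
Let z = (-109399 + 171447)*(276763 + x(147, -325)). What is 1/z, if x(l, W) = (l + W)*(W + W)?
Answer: 1/24351544224 ≈ 4.1065e-11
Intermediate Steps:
x(l, W) = 2*W*(W + l) (x(l, W) = (W + l)*(2*W) = 2*W*(W + l))
z = 24351544224 (z = (-109399 + 171447)*(276763 + 2*(-325)*(-325 + 147)) = 62048*(276763 + 2*(-325)*(-178)) = 62048*(276763 + 115700) = 62048*392463 = 24351544224)
1/z = 1/24351544224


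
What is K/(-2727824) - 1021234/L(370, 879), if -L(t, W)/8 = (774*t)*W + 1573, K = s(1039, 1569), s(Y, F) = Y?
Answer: 86671279725/686674025295632 ≈ 0.00012622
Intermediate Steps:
K = 1039
L(t, W) = -12584 - 6192*W*t (L(t, W) = -8*((774*t)*W + 1573) = -8*(774*W*t + 1573) = -8*(1573 + 774*W*t) = -12584 - 6192*W*t)
K/(-2727824) - 1021234/L(370, 879) = 1039/(-2727824) - 1021234/(-12584 - 6192*879*370) = 1039*(-1/2727824) - 1021234/(-12584 - 2013824160) = -1039/2727824 - 1021234/(-2013836744) = -1039/2727824 - 1021234*(-1/2013836744) = -1039/2727824 + 510617/1006918372 = 86671279725/686674025295632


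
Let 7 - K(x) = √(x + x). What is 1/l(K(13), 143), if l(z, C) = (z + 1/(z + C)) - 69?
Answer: -126658/7798835 + 2043*√26/7798835 ≈ -0.014905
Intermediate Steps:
K(x) = 7 - √2*√x (K(x) = 7 - √(x + x) = 7 - √(2*x) = 7 - √2*√x)
l(z, C) = -69 + z + 1/(C + z) (l(z, C) = (z + 1/(C + z)) - 69 = -69 + z + 1/(C + z))
1/l(K(13), 143) = 1/((1 + (7 - √2*√13)² - 69*143 - 69*(7 - √2*√13) + 143*(7 - √2*√13))/(143 + (7 - √2*√13))) = 1/((1 + (7 - √26)² - 9867 - 69*(7 - √26) + 143*(7 - √26))/(143 + (7 - √26))) = 1/((1 + (7 - √26)² - 9867 + (-483 + 69*√26) + (1001 - 143*√26))/(150 - √26)) = 1/((-9348 + (7 - √26)² - 74*√26)/(150 - √26)) = (150 - √26)/(-9348 + (7 - √26)² - 74*√26)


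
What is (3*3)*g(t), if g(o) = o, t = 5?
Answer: 45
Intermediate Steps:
(3*3)*g(t) = (3*3)*5 = 9*5 = 45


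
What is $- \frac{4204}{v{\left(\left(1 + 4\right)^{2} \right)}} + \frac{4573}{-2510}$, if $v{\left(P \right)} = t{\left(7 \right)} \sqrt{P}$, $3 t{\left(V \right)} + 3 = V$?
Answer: $- \frac{1587379}{2510} \approx -632.42$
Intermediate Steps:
$t{\left(V \right)} = -1 + \frac{V}{3}$
$v{\left(P \right)} = \frac{4 \sqrt{P}}{3}$ ($v{\left(P \right)} = \left(-1 + \frac{1}{3} \cdot 7\right) \sqrt{P} = \left(-1 + \frac{7}{3}\right) \sqrt{P} = \frac{4 \sqrt{P}}{3}$)
$- \frac{4204}{v{\left(\left(1 + 4\right)^{2} \right)}} + \frac{4573}{-2510} = - \frac{4204}{\frac{4}{3} \sqrt{\left(1 + 4\right)^{2}}} + \frac{4573}{-2510} = - \frac{4204}{\frac{4}{3} \sqrt{5^{2}}} + 4573 \left(- \frac{1}{2510}\right) = - \frac{4204}{\frac{4}{3} \sqrt{25}} - \frac{4573}{2510} = - \frac{4204}{\frac{4}{3} \cdot 5} - \frac{4573}{2510} = - \frac{4204}{\frac{20}{3}} - \frac{4573}{2510} = \left(-4204\right) \frac{3}{20} - \frac{4573}{2510} = - \frac{3153}{5} - \frac{4573}{2510} = - \frac{1587379}{2510}$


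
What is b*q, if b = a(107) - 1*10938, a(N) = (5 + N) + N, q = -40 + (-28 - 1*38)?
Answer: 1136214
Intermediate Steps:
q = -106 (q = -40 + (-28 - 38) = -40 - 66 = -106)
a(N) = 5 + 2*N
b = -10719 (b = (5 + 2*107) - 1*10938 = (5 + 214) - 10938 = 219 - 10938 = -10719)
b*q = -10719*(-106) = 1136214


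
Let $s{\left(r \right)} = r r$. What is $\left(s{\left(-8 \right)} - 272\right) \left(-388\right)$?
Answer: $80704$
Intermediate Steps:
$s{\left(r \right)} = r^{2}$
$\left(s{\left(-8 \right)} - 272\right) \left(-388\right) = \left(\left(-8\right)^{2} - 272\right) \left(-388\right) = \left(64 - 272\right) \left(-388\right) = \left(-208\right) \left(-388\right) = 80704$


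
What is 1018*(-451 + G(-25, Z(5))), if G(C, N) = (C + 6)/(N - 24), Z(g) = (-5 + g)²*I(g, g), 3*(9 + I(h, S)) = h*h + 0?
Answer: -5499745/12 ≈ -4.5831e+5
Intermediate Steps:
I(h, S) = -9 + h²/3 (I(h, S) = -9 + (h*h + 0)/3 = -9 + (h² + 0)/3 = -9 + h²/3)
Z(g) = (-5 + g)²*(-9 + g²/3)
G(C, N) = (6 + C)/(-24 + N)
1018*(-451 + G(-25, Z(5))) = 1018*(-451 + (6 - 25)/(-24 + (-5 + 5)²*(-27 + 5²)/3)) = 1018*(-451 - 19/(-24 + (⅓)*0²*(-27 + 25))) = 1018*(-451 - 19/(-24 + (⅓)*0*(-2))) = 1018*(-451 - 19/(-24 + 0)) = 1018*(-451 - 19/(-24)) = 1018*(-451 - 1/24*(-19)) = 1018*(-451 + 19/24) = 1018*(-10805/24) = -5499745/12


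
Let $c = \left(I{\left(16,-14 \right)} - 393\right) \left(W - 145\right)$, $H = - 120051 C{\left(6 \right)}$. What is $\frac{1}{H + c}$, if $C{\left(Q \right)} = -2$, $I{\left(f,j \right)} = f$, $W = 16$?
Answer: $\frac{1}{288735} \approx 3.4634 \cdot 10^{-6}$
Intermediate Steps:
$H = 240102$ ($H = \left(-120051\right) \left(-2\right) = 240102$)
$c = 48633$ ($c = \left(16 - 393\right) \left(16 - 145\right) = - 377 \left(16 - 145\right) = \left(-377\right) \left(-129\right) = 48633$)
$\frac{1}{H + c} = \frac{1}{240102 + 48633} = \frac{1}{288735}$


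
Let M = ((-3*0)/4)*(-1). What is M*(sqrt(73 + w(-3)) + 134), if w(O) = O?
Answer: 0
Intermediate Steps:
M = 0 (M = ((1/4)*0)*(-1) = 0*(-1) = 0)
M*(sqrt(73 + w(-3)) + 134) = 0*(sqrt(73 - 3) + 134) = 0*(sqrt(70) + 134) = 0*(134 + sqrt(70)) = 0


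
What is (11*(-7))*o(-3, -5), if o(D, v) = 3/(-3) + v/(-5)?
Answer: 0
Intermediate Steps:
o(D, v) = -1 - v/5 (o(D, v) = 3*(-1/3) + v*(-1/5) = -1 - v/5)
(11*(-7))*o(-3, -5) = (11*(-7))*(-1 - 1/5*(-5)) = -77*(-1 + 1) = -77*0 = 0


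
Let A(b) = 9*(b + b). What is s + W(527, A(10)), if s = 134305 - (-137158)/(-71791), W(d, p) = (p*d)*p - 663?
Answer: 1235411122464/71791 ≈ 1.7208e+7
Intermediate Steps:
A(b) = 18*b (A(b) = 9*(2*b) = 18*b)
W(d, p) = -663 + d*p**2 (W(d, p) = (d*p)*p - 663 = d*p**2 - 663 = -663 + d*p**2)
s = 9641753097/71791 (s = 134305 - (-137158)*(-1)/71791 = 134305 - 1*137158/71791 = 134305 - 137158/71791 = 9641753097/71791 ≈ 1.3430e+5)
s + W(527, A(10)) = 9641753097/71791 + (-663 + 527*(18*10)**2) = 9641753097/71791 + (-663 + 527*180**2) = 9641753097/71791 + (-663 + 527*32400) = 9641753097/71791 + (-663 + 17074800) = 9641753097/71791 + 17074137 = 1235411122464/71791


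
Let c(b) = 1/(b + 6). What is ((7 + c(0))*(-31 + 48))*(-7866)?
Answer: -958341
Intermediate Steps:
c(b) = 1/(6 + b)
((7 + c(0))*(-31 + 48))*(-7866) = ((7 + 1/(6 + 0))*(-31 + 48))*(-7866) = ((7 + 1/6)*17)*(-7866) = ((7 + ⅙)*17)*(-7866) = ((43/6)*17)*(-7866) = (731/6)*(-7866) = -958341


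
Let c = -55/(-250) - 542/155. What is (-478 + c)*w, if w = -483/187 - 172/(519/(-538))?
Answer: -2544318781069/30086430 ≈ -84567.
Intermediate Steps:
w = 17053555/97053 (w = -483*1/187 - 172/(519*(-1/538)) = -483/187 - 172/(-519/538) = -483/187 - 172*(-538/519) = -483/187 + 92536/519 = 17053555/97053 ≈ 175.71)
c = -5079/1550 (c = -55*(-1/250) - 542*1/155 = 11/50 - 542/155 = -5079/1550 ≈ -3.2768)
(-478 + c)*w = (-478 - 5079/1550)*(17053555/97053) = -745979/1550*17053555/97053 = -2544318781069/30086430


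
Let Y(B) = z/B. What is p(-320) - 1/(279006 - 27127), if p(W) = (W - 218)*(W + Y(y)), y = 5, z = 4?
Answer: 216275399587/1259395 ≈ 1.7173e+5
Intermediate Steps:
Y(B) = 4/B
p(W) = (-218 + W)*(⅘ + W) (p(W) = (W - 218)*(W + 4/5) = (-218 + W)*(W + 4*(⅕)) = (-218 + W)*(W + ⅘) = (-218 + W)*(⅘ + W))
p(-320) - 1/(279006 - 27127) = (-872/5 + (-320)² - 1086/5*(-320)) - 1/(279006 - 27127) = (-872/5 + 102400 + 69504) - 1/251879 = 858648/5 - 1*1/251879 = 858648/5 - 1/251879 = 216275399587/1259395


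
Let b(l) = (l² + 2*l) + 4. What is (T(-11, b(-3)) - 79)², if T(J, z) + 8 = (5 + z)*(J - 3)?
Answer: 65025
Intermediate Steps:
b(l) = 4 + l² + 2*l
T(J, z) = -8 + (-3 + J)*(5 + z) (T(J, z) = -8 + (5 + z)*(J - 3) = -8 + (5 + z)*(-3 + J) = -8 + (-3 + J)*(5 + z))
(T(-11, b(-3)) - 79)² = ((-23 - 3*(4 + (-3)² + 2*(-3)) + 5*(-11) - 11*(4 + (-3)² + 2*(-3))) - 79)² = ((-23 - 3*(4 + 9 - 6) - 55 - 11*(4 + 9 - 6)) - 79)² = ((-23 - 3*7 - 55 - 11*7) - 79)² = ((-23 - 21 - 55 - 77) - 79)² = (-176 - 79)² = (-255)² = 65025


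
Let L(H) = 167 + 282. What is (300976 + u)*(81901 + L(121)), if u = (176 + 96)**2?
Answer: 30877956000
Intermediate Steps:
L(H) = 449
u = 73984 (u = 272**2 = 73984)
(300976 + u)*(81901 + L(121)) = (300976 + 73984)*(81901 + 449) = 374960*82350 = 30877956000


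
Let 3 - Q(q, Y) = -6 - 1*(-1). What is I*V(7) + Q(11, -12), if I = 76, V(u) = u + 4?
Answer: 844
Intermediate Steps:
Q(q, Y) = 8 (Q(q, Y) = 3 - (-6 - 1*(-1)) = 3 - (-6 + 1) = 3 - 1*(-5) = 3 + 5 = 8)
V(u) = 4 + u
I*V(7) + Q(11, -12) = 76*(4 + 7) + 8 = 76*11 + 8 = 836 + 8 = 844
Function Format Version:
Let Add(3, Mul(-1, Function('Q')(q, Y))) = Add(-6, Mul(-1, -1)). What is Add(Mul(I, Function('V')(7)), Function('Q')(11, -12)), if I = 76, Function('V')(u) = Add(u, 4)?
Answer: 844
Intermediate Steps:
Function('Q')(q, Y) = 8 (Function('Q')(q, Y) = Add(3, Mul(-1, Add(-6, Mul(-1, -1)))) = Add(3, Mul(-1, Add(-6, 1))) = Add(3, Mul(-1, -5)) = Add(3, 5) = 8)
Function('V')(u) = Add(4, u)
Add(Mul(I, Function('V')(7)), Function('Q')(11, -12)) = Add(Mul(76, Add(4, 7)), 8) = Add(Mul(76, 11), 8) = Add(836, 8) = 844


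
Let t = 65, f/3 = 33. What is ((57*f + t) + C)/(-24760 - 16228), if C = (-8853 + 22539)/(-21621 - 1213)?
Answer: -65161393/467959996 ≈ -0.13925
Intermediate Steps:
f = 99 (f = 3*33 = 99)
C = -6843/11417 (C = 13686/(-22834) = 13686*(-1/22834) = -6843/11417 ≈ -0.59937)
((57*f + t) + C)/(-24760 - 16228) = ((57*99 + 65) - 6843/11417)/(-24760 - 16228) = ((5643 + 65) - 6843/11417)/(-40988) = (5708 - 6843/11417)*(-1/40988) = (65161393/11417)*(-1/40988) = -65161393/467959996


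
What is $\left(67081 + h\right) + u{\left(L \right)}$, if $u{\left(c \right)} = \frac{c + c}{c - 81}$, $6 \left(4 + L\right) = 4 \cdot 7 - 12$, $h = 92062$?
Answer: $\frac{39308329}{247} \approx 1.5914 \cdot 10^{5}$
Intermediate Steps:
$L = - \frac{4}{3}$ ($L = -4 + \frac{4 \cdot 7 - 12}{6} = -4 + \frac{28 - 12}{6} = -4 + \frac{1}{6} \cdot 16 = -4 + \frac{8}{3} = - \frac{4}{3} \approx -1.3333$)
$u{\left(c \right)} = \frac{2 c}{-81 + c}$
$\left(67081 + h\right) + u{\left(L \right)} = \left(67081 + 92062\right) + 2 \left(- \frac{4}{3}\right) \frac{1}{-81 - \frac{4}{3}} = 159143 + 2 \left(- \frac{4}{3}\right) \frac{1}{- \frac{247}{3}} = 159143 + 2 \left(- \frac{4}{3}\right) \left(- \frac{3}{247}\right) = 159143 + \frac{8}{247} = \frac{39308329}{247}$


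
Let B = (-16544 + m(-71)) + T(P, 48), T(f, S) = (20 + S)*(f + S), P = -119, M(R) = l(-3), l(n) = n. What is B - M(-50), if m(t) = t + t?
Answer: -21511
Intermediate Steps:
M(R) = -3
m(t) = 2*t
T(f, S) = (20 + S)*(S + f)
B = -21514 (B = (-16544 + 2*(-71)) + (48**2 + 20*48 + 20*(-119) + 48*(-119)) = (-16544 - 142) + (2304 + 960 - 2380 - 5712) = -16686 - 4828 = -21514)
B - M(-50) = -21514 - 1*(-3) = -21514 + 3 = -21511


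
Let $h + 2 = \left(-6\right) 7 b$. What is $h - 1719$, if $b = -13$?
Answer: $-1175$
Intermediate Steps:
$h = 544$ ($h = -2 + \left(-6\right) 7 \left(-13\right) = -2 - -546 = -2 + 546 = 544$)
$h - 1719 = 544 - 1719 = -1175$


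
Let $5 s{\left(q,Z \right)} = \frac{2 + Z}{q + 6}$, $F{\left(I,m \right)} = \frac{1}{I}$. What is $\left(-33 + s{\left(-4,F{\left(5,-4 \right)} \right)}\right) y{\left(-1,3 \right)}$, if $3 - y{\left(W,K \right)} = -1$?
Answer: $- \frac{3278}{25} \approx -131.12$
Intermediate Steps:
$y{\left(W,K \right)} = 4$ ($y{\left(W,K \right)} = 3 - -1 = 3 + 1 = 4$)
$s{\left(q,Z \right)} = \frac{2 + Z}{5 \left(6 + q\right)}$ ($s{\left(q,Z \right)} = \frac{\left(2 + Z\right) \frac{1}{q + 6}}{5} = \frac{\left(2 + Z\right) \frac{1}{6 + q}}{5} = \frac{\frac{1}{6 + q} \left(2 + Z\right)}{5} = \frac{2 + Z}{5 \left(6 + q\right)}$)
$\left(-33 + s{\left(-4,F{\left(5,-4 \right)} \right)}\right) y{\left(-1,3 \right)} = \left(-33 + \frac{2 + \frac{1}{5}}{5 \left(6 - 4\right)}\right) 4 = \left(-33 + \frac{2 + \frac{1}{5}}{5 \cdot 2}\right) 4 = \left(-33 + \frac{1}{5} \cdot \frac{1}{2} \cdot \frac{11}{5}\right) 4 = \left(-33 + \frac{11}{50}\right) 4 = \left(- \frac{1639}{50}\right) 4 = - \frac{3278}{25}$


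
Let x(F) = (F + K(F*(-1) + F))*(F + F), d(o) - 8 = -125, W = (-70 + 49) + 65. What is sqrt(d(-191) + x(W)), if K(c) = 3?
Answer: sqrt(4019) ≈ 63.396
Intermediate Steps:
W = 44 (W = -21 + 65 = 44)
d(o) = -117 (d(o) = 8 - 125 = -117)
x(F) = 2*F*(3 + F) (x(F) = (F + 3)*(F + F) = (3 + F)*(2*F) = 2*F*(3 + F))
sqrt(d(-191) + x(W)) = sqrt(-117 + 2*44*(3 + 44)) = sqrt(-117 + 2*44*47) = sqrt(-117 + 4136) = sqrt(4019)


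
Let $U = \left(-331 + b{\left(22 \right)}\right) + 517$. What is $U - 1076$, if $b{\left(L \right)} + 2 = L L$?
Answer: $-408$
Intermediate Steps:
$b{\left(L \right)} = -2 + L^{2}$ ($b{\left(L \right)} = -2 + L L = -2 + L^{2}$)
$U = 668$ ($U = \left(-331 - \left(2 - 22^{2}\right)\right) + 517 = \left(-331 + \left(-2 + 484\right)\right) + 517 = \left(-331 + 482\right) + 517 = 151 + 517 = 668$)
$U - 1076 = 668 - 1076 = -408$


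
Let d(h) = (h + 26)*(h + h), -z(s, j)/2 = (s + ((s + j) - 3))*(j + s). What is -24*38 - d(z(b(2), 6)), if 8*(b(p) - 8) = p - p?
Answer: -539296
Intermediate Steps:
b(p) = 8 (b(p) = 8 + (p - p)/8 = 8 + (⅛)*0 = 8 + 0 = 8)
z(s, j) = -2*(j + s)*(-3 + j + 2*s) (z(s, j) = -2*(s + ((s + j) - 3))*(j + s) = -2*(s + ((j + s) - 3))*(j + s) = -2*(s + (-3 + j + s))*(j + s) = -2*(-3 + j + 2*s)*(j + s) = -2*(j + s)*(-3 + j + 2*s))
d(h) = 2*h*(26 + h) (d(h) = (26 + h)*(2*h) = 2*h*(26 + h))
-24*38 - d(z(b(2), 6)) = -24*38 - 2*(-4*8² - 2*6² + 6*6 + 6*8 - 6*6*8)*(26 + (-4*8² - 2*6² + 6*6 + 6*8 - 6*6*8)) = -912 - 2*(-4*64 - 2*36 + 36 + 48 - 288)*(26 + (-4*64 - 2*36 + 36 + 48 - 288)) = -912 - 2*(-256 - 72 + 36 + 48 - 288)*(26 + (-256 - 72 + 36 + 48 - 288)) = -912 - 2*(-532)*(26 - 532) = -912 - 2*(-532)*(-506) = -912 - 1*538384 = -912 - 538384 = -539296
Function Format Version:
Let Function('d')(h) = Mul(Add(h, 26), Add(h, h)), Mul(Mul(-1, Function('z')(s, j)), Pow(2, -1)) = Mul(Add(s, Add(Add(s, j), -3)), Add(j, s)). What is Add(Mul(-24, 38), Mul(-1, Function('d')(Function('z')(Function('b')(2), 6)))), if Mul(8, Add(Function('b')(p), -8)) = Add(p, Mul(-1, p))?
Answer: -539296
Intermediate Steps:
Function('b')(p) = 8 (Function('b')(p) = Add(8, Mul(Rational(1, 8), Add(p, Mul(-1, p)))) = Add(8, Mul(Rational(1, 8), 0)) = Add(8, 0) = 8)
Function('z')(s, j) = Mul(-2, Add(j, s), Add(-3, j, Mul(2, s))) (Function('z')(s, j) = Mul(-2, Mul(Add(s, Add(Add(s, j), -3)), Add(j, s))) = Mul(-2, Mul(Add(s, Add(Add(j, s), -3)), Add(j, s))) = Mul(-2, Mul(Add(s, Add(-3, j, s)), Add(j, s))) = Mul(-2, Mul(Add(-3, j, Mul(2, s)), Add(j, s))) = Mul(-2, Mul(Add(j, s), Add(-3, j, Mul(2, s)))) = Mul(-2, Add(j, s), Add(-3, j, Mul(2, s))))
Function('d')(h) = Mul(2, h, Add(26, h)) (Function('d')(h) = Mul(Add(26, h), Mul(2, h)) = Mul(2, h, Add(26, h)))
Add(Mul(-24, 38), Mul(-1, Function('d')(Function('z')(Function('b')(2), 6)))) = Add(Mul(-24, 38), Mul(-1, Mul(2, Add(Mul(-4, Pow(8, 2)), Mul(-2, Pow(6, 2)), Mul(6, 6), Mul(6, 8), Mul(-6, 6, 8)), Add(26, Add(Mul(-4, Pow(8, 2)), Mul(-2, Pow(6, 2)), Mul(6, 6), Mul(6, 8), Mul(-6, 6, 8)))))) = Add(-912, Mul(-1, Mul(2, Add(Mul(-4, 64), Mul(-2, 36), 36, 48, -288), Add(26, Add(Mul(-4, 64), Mul(-2, 36), 36, 48, -288))))) = Add(-912, Mul(-1, Mul(2, Add(-256, -72, 36, 48, -288), Add(26, Add(-256, -72, 36, 48, -288))))) = Add(-912, Mul(-1, Mul(2, -532, Add(26, -532)))) = Add(-912, Mul(-1, Mul(2, -532, -506))) = Add(-912, Mul(-1, 538384)) = Add(-912, -538384) = -539296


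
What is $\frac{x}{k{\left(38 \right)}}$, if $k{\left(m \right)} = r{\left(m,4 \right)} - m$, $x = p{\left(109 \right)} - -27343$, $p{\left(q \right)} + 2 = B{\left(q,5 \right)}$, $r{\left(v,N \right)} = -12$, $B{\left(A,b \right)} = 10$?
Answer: $- \frac{27351}{50} \approx -547.02$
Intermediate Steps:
$p{\left(q \right)} = 8$ ($p{\left(q \right)} = -2 + 10 = 8$)
$x = 27351$ ($x = 8 - -27343 = 8 + 27343 = 27351$)
$k{\left(m \right)} = -12 - m$
$\frac{x}{k{\left(38 \right)}} = \frac{27351}{-12 - 38} = \frac{27351}{-50} = 27351 \left(- \frac{1}{50}\right) = - \frac{27351}{50}$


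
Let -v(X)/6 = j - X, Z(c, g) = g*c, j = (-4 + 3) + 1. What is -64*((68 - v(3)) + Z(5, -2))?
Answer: -2560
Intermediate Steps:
j = 0 (j = -1 + 1 = 0)
Z(c, g) = c*g
v(X) = 6*X (v(X) = -6*(0 - X) = -(-6)*X = 6*X)
-64*((68 - v(3)) + Z(5, -2)) = -64*((68 - 6*3) + 5*(-2)) = -64*((68 - 1*18) - 10) = -64*((68 - 18) - 10) = -64*(50 - 10) = -64*40 = -2560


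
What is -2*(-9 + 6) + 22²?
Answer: 490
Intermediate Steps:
-2*(-9 + 6) + 22² = -2*(-3) + 484 = 6 + 484 = 490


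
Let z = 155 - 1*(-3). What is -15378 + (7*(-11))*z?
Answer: -27544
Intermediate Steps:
z = 158 (z = 155 + 3 = 158)
-15378 + (7*(-11))*z = -15378 + (7*(-11))*158 = -15378 - 77*158 = -15378 - 12166 = -27544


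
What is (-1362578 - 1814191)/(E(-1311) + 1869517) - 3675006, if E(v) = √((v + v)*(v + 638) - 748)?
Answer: -12844490191234872159/3495092049431 + 3176769*√1763858/3495092049431 ≈ -3.6750e+6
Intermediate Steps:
E(v) = √(-748 + 2*v*(638 + v)) (E(v) = √((2*v)*(638 + v) - 748) = √(2*v*(638 + v) - 748) = √(-748 + 2*v*(638 + v)))
(-1362578 - 1814191)/(E(-1311) + 1869517) - 3675006 = (-1362578 - 1814191)/(√(-748 + 2*(-1311)² + 1276*(-1311)) + 1869517) - 3675006 = -3176769/(√(-748 + 2*1718721 - 1672836) + 1869517) - 3675006 = -3176769/(√(-748 + 3437442 - 1672836) + 1869517) - 3675006 = -3176769/(√1763858 + 1869517) - 3675006 = -3176769/(1869517 + √1763858) - 3675006 = -3675006 - 3176769/(1869517 + √1763858)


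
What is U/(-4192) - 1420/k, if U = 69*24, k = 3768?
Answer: -190507/246804 ≈ -0.77190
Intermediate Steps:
U = 1656
U/(-4192) - 1420/k = 1656/(-4192) - 1420/3768 = 1656*(-1/4192) - 1420*1/3768 = -207/524 - 355/942 = -190507/246804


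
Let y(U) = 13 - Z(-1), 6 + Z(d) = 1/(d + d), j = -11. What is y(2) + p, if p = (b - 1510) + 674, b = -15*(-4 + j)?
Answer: -1183/2 ≈ -591.50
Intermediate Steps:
Z(d) = -6 + 1/(2*d) (Z(d) = -6 + 1/(d + d) = -6 + 1/(2*d))
b = 225 (b = -15*(-4 - 11) = -15*(-15) = 225)
y(U) = 39/2 (y(U) = 13 - (-6 + (½)/(-1)) = 13 - (-6 + (½)*(-1)) = 13 - (-6 - ½) = 13 - 1*(-13/2) = 13 + 13/2 = 39/2)
p = -611 (p = (225 - 1510) + 674 = -1285 + 674 = -611)
y(2) + p = 39/2 - 611 = -1183/2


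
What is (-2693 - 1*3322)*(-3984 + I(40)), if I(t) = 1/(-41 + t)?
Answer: 23969775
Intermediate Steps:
(-2693 - 1*3322)*(-3984 + I(40)) = (-2693 - 1*3322)*(-3984 + 1/(-41 + 40)) = (-2693 - 3322)*(-3984 + 1/(-1)) = -6015*(-3984 - 1) = -6015*(-3985) = 23969775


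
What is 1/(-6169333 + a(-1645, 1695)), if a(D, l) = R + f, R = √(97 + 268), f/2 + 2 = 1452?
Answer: -6166433/38024895943124 - √365/38024895943124 ≈ -1.6217e-7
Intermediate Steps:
f = 2900 (f = -4 + 2*1452 = -4 + 2904 = 2900)
R = √365 ≈ 19.105
a(D, l) = 2900 + √365 (a(D, l) = √365 + 2900 = 2900 + √365)
1/(-6169333 + a(-1645, 1695)) = 1/(-6169333 + (2900 + √365)) = 1/(-6166433 + √365)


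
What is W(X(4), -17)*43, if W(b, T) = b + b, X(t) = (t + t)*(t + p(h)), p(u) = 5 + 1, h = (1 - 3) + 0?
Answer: 6880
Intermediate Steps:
h = -2 (h = -2 + 0 = -2)
p(u) = 6
X(t) = 2*t*(6 + t) (X(t) = (t + t)*(t + 6) = (2*t)*(6 + t) = 2*t*(6 + t))
W(b, T) = 2*b
W(X(4), -17)*43 = (2*(2*4*(6 + 4)))*43 = (2*(2*4*10))*43 = (2*80)*43 = 160*43 = 6880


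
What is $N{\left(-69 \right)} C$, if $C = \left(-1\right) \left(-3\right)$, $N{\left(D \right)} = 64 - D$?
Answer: $399$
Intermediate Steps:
$C = 3$
$N{\left(-69 \right)} C = \left(64 - -69\right) 3 = \left(64 + 69\right) 3 = 133 \cdot 3 = 399$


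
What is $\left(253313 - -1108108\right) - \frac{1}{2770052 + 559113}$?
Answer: $\frac{4532395143464}{3329165} \approx 1.3614 \cdot 10^{6}$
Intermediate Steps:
$\left(253313 - -1108108\right) - \frac{1}{2770052 + 559113} = \left(253313 + 1108108\right) - \frac{1}{3329165} = 1361421 - \frac{1}{3329165} = \frac{4532395143464}{3329165}$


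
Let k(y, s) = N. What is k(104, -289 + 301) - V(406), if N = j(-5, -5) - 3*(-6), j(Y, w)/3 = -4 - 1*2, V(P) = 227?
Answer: -227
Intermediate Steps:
j(Y, w) = -18 (j(Y, w) = 3*(-4 - 1*2) = 3*(-4 - 2) = 3*(-6) = -18)
N = 0 (N = -18 - 3*(-6) = -18 + 18 = 0)
k(y, s) = 0
k(104, -289 + 301) - V(406) = 0 - 1*227 = 0 - 227 = -227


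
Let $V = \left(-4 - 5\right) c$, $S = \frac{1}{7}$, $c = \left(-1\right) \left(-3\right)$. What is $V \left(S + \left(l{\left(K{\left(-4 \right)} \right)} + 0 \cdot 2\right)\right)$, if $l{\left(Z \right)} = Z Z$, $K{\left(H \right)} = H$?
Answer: $- \frac{3051}{7} \approx -435.86$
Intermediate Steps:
$l{\left(Z \right)} = Z^{2}$
$c = 3$
$S = \frac{1}{7} \approx 0.14286$
$V = -27$ ($V = \left(-4 - 5\right) 3 = \left(-9\right) 3 = -27$)
$V \left(S + \left(l{\left(K{\left(-4 \right)} \right)} + 0 \cdot 2\right)\right) = - 27 \left(\frac{1}{7} + \left(\left(-4\right)^{2} + 0 \cdot 2\right)\right) = - 27 \left(\frac{1}{7} + \left(16 + 0\right)\right) = - 27 \left(\frac{1}{7} + 16\right) = \left(-27\right) \frac{113}{7} = - \frac{3051}{7}$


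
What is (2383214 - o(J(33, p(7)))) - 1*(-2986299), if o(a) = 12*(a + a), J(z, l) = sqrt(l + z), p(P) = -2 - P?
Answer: 5369513 - 48*sqrt(6) ≈ 5.3694e+6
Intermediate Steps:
o(a) = 24*a (o(a) = 12*(2*a) = 24*a)
(2383214 - o(J(33, p(7)))) - 1*(-2986299) = (2383214 - 24*sqrt((-2 - 1*7) + 33)) - 1*(-2986299) = (2383214 - 24*sqrt((-2 - 7) + 33)) + 2986299 = (2383214 - 24*sqrt(-9 + 33)) + 2986299 = (2383214 - 24*sqrt(24)) + 2986299 = (2383214 - 24*2*sqrt(6)) + 2986299 = (2383214 - 48*sqrt(6)) + 2986299 = 5369513 - 48*sqrt(6)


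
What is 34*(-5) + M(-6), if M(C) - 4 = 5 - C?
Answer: -155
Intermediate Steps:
M(C) = 9 - C (M(C) = 4 + (5 - C) = 9 - C)
34*(-5) + M(-6) = 34*(-5) + (9 - 1*(-6)) = -170 + (9 + 6) = -170 + 15 = -155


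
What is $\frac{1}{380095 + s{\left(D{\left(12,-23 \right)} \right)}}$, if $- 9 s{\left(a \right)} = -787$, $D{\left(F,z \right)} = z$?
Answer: $\frac{9}{3421642} \approx 2.6303 \cdot 10^{-6}$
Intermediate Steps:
$s{\left(a \right)} = \frac{787}{9}$ ($s{\left(a \right)} = \left(- \frac{1}{9}\right) \left(-787\right) = \frac{787}{9}$)
$\frac{1}{380095 + s{\left(D{\left(12,-23 \right)} \right)}} = \frac{1}{380095 + \frac{787}{9}} = \frac{1}{\frac{3421642}{9}} = \frac{9}{3421642}$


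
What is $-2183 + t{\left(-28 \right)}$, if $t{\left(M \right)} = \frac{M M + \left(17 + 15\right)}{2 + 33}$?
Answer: $- \frac{75589}{35} \approx -2159.7$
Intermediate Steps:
$t{\left(M \right)} = \frac{32}{35} + \frac{M^{2}}{35}$ ($t{\left(M \right)} = \frac{M^{2} + 32}{35} = \left(32 + M^{2}\right) \frac{1}{35} = \frac{32}{35} + \frac{M^{2}}{35}$)
$-2183 + t{\left(-28 \right)} = -2183 + \left(\frac{32}{35} + \frac{\left(-28\right)^{2}}{35}\right) = -2183 + \left(\frac{32}{35} + \frac{1}{35} \cdot 784\right) = -2183 + \left(\frac{32}{35} + \frac{112}{5}\right) = -2183 + \frac{816}{35} = - \frac{75589}{35}$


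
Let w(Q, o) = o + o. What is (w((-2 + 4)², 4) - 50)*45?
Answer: -1890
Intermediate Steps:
w(Q, o) = 2*o
(w((-2 + 4)², 4) - 50)*45 = (2*4 - 50)*45 = (8 - 50)*45 = -42*45 = -1890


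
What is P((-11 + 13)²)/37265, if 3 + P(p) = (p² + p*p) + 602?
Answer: 631/37265 ≈ 0.016933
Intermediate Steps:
P(p) = 599 + 2*p² (P(p) = -3 + ((p² + p*p) + 602) = -3 + ((p² + p²) + 602) = -3 + (2*p² + 602) = -3 + (602 + 2*p²) = 599 + 2*p²)
P((-11 + 13)²)/37265 = (599 + 2*((-11 + 13)²)²)/37265 = (599 + 2*(2²)²)*(1/37265) = (599 + 2*4²)*(1/37265) = (599 + 2*16)*(1/37265) = (599 + 32)*(1/37265) = 631*(1/37265) = 631/37265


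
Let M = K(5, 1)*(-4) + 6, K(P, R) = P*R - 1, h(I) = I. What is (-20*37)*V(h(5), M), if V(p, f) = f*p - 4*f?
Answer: 7400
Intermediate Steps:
K(P, R) = -1 + P*R
M = -10 (M = (-1 + 5*1)*(-4) + 6 = (-1 + 5)*(-4) + 6 = 4*(-4) + 6 = -16 + 6 = -10)
V(p, f) = -4*f + f*p
(-20*37)*V(h(5), M) = (-20*37)*(-10*(-4 + 5)) = -(-7400) = -740*(-10) = 7400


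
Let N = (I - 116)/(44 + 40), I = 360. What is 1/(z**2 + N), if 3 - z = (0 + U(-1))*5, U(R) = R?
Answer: 21/1405 ≈ 0.014947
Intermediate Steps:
N = 61/21 (N = (360 - 116)/(44 + 40) = 244/84 = 244*(1/84) = 61/21 ≈ 2.9048)
z = 8 (z = 3 - (0 - 1)*5 = 3 - (-1)*5 = 3 - 1*(-5) = 3 + 5 = 8)
1/(z**2 + N) = 1/(8**2 + 61/21) = 1/(64 + 61/21) = 1/(1405/21) = 21/1405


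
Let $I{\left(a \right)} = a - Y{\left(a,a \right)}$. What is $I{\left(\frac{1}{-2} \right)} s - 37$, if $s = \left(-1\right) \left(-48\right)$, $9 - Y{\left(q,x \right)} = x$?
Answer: $-517$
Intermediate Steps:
$Y{\left(q,x \right)} = 9 - x$
$s = 48$
$I{\left(a \right)} = -9 + 2 a$ ($I{\left(a \right)} = a - \left(9 - a\right) = a + \left(-9 + a\right) = -9 + 2 a$)
$I{\left(\frac{1}{-2} \right)} s - 37 = \left(-9 + \frac{2}{-2}\right) 48 - 37 = \left(-9 + 2 \left(- \frac{1}{2}\right)\right) 48 - 37 = \left(-9 - 1\right) 48 - 37 = \left(-10\right) 48 - 37 = -480 - 37 = -517$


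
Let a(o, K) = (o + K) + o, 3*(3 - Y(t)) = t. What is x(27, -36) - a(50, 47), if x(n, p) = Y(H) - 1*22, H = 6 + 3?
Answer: -169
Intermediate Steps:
H = 9
Y(t) = 3 - t/3
x(n, p) = -22 (x(n, p) = (3 - ⅓*9) - 1*22 = (3 - 3) - 22 = 0 - 22 = -22)
a(o, K) = K + 2*o (a(o, K) = (K + o) + o = K + 2*o)
x(27, -36) - a(50, 47) = -22 - (47 + 2*50) = -22 - (47 + 100) = -22 - 1*147 = -22 - 147 = -169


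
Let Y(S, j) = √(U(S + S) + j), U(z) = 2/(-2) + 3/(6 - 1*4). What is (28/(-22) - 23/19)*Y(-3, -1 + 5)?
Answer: -1557*√2/418 ≈ -5.2678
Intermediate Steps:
U(z) = ½ (U(z) = 2*(-½) + 3/(6 - 4) = -1 + 3/2 = ½)
Y(S, j) = √(½ + j)
(28/(-22) - 23/19)*Y(-3, -1 + 5) = (28/(-22) - 23/19)*(√(2 + 4*(-1 + 5))/2) = (28*(-1/22) - 23*1/19)*(√(2 + 4*4)/2) = (-14/11 - 23/19)*(√(2 + 16)/2) = -519*√18/418 = -519*3*√2/418 = -1557*√2/418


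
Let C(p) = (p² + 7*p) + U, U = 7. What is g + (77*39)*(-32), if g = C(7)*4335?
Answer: 359079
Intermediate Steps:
C(p) = 7 + p² + 7*p (C(p) = (p² + 7*p) + 7 = 7 + p² + 7*p)
g = 455175 (g = (7 + 7² + 7*7)*4335 = (7 + 49 + 49)*4335 = 105*4335 = 455175)
g + (77*39)*(-32) = 455175 + (77*39)*(-32) = 455175 + 3003*(-32) = 455175 - 96096 = 359079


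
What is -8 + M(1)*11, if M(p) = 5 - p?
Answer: 36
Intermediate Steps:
-8 + M(1)*11 = -8 + (5 - 1*1)*11 = -8 + (5 - 1)*11 = -8 + 4*11 = -8 + 44 = 36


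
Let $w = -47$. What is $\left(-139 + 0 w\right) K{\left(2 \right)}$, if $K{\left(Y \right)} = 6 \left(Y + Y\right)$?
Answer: $-3336$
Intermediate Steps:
$K{\left(Y \right)} = 12 Y$ ($K{\left(Y \right)} = 6 \cdot 2 Y = 12 Y$)
$\left(-139 + 0 w\right) K{\left(2 \right)} = \left(-139 + 0 \left(-47\right)\right) 12 \cdot 2 = \left(-139 + 0\right) 24 = \left(-139\right) 24 = -3336$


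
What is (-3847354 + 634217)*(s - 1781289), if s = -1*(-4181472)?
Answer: -7712116804071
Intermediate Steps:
s = 4181472
(-3847354 + 634217)*(s - 1781289) = (-3847354 + 634217)*(4181472 - 1781289) = -3213137*2400183 = -7712116804071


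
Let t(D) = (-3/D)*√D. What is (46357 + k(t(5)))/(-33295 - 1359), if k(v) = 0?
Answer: -46357/34654 ≈ -1.3377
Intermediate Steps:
t(D) = -3/√D
(46357 + k(t(5)))/(-33295 - 1359) = (46357 + 0)/(-33295 - 1359) = 46357/(-34654) = 46357*(-1/34654) = -46357/34654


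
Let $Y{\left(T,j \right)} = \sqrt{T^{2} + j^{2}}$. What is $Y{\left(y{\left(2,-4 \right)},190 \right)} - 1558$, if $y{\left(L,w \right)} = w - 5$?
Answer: $-1558 + \sqrt{36181} \approx -1367.8$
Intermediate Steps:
$y{\left(L,w \right)} = -5 + w$ ($y{\left(L,w \right)} = w - 5 = -5 + w$)
$Y{\left(y{\left(2,-4 \right)},190 \right)} - 1558 = \sqrt{\left(-5 - 4\right)^{2} + 190^{2}} - 1558 = \sqrt{\left(-9\right)^{2} + 36100} - 1558 = \sqrt{81 + 36100} - 1558 = \sqrt{36181} - 1558 = -1558 + \sqrt{36181}$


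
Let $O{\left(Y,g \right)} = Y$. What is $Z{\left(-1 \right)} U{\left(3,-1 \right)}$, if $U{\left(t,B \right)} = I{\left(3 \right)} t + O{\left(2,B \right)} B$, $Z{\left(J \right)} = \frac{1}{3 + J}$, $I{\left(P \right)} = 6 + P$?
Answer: $\frac{25}{2} \approx 12.5$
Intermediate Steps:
$U{\left(t,B \right)} = 2 B + 9 t$ ($U{\left(t,B \right)} = \left(6 + 3\right) t + 2 B = 9 t + 2 B = 2 B + 9 t$)
$Z{\left(-1 \right)} U{\left(3,-1 \right)} = \frac{2 \left(-1\right) + 9 \cdot 3}{3 - 1} = \frac{-2 + 27}{2} = \frac{1}{2} \cdot 25 = \frac{25}{2}$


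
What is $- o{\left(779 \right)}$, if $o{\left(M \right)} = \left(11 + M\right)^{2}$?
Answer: $-624100$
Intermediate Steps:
$- o{\left(779 \right)} = - \left(11 + 779\right)^{2} = - 790^{2} = \left(-1\right) 624100 = -624100$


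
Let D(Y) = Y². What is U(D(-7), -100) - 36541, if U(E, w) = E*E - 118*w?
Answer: -22340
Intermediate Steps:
U(E, w) = E² - 118*w
U(D(-7), -100) - 36541 = (((-7)²)² - 118*(-100)) - 36541 = (49² + 11800) - 36541 = (2401 + 11800) - 36541 = 14201 - 36541 = -22340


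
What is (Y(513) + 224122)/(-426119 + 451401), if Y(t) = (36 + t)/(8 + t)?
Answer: 116768111/13171922 ≈ 8.8649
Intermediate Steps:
Y(t) = (36 + t)/(8 + t)
(Y(513) + 224122)/(-426119 + 451401) = ((36 + 513)/(8 + 513) + 224122)/(-426119 + 451401) = (549/521 + 224122)/25282 = ((1/521)*549 + 224122)*(1/25282) = (549/521 + 224122)*(1/25282) = (116768111/521)*(1/25282) = 116768111/13171922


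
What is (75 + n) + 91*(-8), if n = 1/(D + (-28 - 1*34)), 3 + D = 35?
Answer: -19591/30 ≈ -653.03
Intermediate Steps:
D = 32 (D = -3 + 35 = 32)
n = -1/30 (n = 1/(32 + (-28 - 1*34)) = 1/(32 + (-28 - 34)) = 1/(32 - 62) = 1/(-30) = -1/30 ≈ -0.033333)
(75 + n) + 91*(-8) = (75 - 1/30) + 91*(-8) = 2249/30 - 728 = -19591/30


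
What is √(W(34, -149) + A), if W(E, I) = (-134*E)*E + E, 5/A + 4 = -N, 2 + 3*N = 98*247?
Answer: I*√2522723281610/4036 ≈ 393.54*I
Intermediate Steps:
N = 8068 (N = -⅔ + (98*247)/3 = -⅔ + (⅓)*24206 = -⅔ + 24206/3 = 8068)
A = -5/8072 (A = 5/(-4 - 1*8068) = 5/(-4 - 8068) = 5/(-8072) = 5*(-1/8072) = -5/8072 ≈ -0.00061943)
W(E, I) = E - 134*E² (W(E, I) = -134*E² + E = E - 134*E²)
√(W(34, -149) + A) = √(34*(1 - 134*34) - 5/8072) = √(34*(1 - 4556) - 5/8072) = √(34*(-4555) - 5/8072) = √(-154870 - 5/8072) = √(-1250110645/8072) = I*√2522723281610/4036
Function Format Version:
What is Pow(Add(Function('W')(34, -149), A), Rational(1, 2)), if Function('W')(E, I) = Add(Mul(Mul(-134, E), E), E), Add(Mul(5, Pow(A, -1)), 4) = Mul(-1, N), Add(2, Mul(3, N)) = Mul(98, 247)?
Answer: Mul(Rational(1, 4036), I, Pow(2522723281610, Rational(1, 2))) ≈ Mul(393.54, I)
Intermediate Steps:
N = 8068 (N = Add(Rational(-2, 3), Mul(Rational(1, 3), Mul(98, 247))) = Add(Rational(-2, 3), Mul(Rational(1, 3), 24206)) = Add(Rational(-2, 3), Rational(24206, 3)) = 8068)
A = Rational(-5, 8072) (A = Mul(5, Pow(Add(-4, Mul(-1, 8068)), -1)) = Mul(5, Pow(Add(-4, -8068), -1)) = Mul(5, Pow(-8072, -1)) = Mul(5, Rational(-1, 8072)) = Rational(-5, 8072) ≈ -0.00061943)
Function('W')(E, I) = Add(E, Mul(-134, Pow(E, 2))) (Function('W')(E, I) = Add(Mul(-134, Pow(E, 2)), E) = Add(E, Mul(-134, Pow(E, 2))))
Pow(Add(Function('W')(34, -149), A), Rational(1, 2)) = Pow(Add(Mul(34, Add(1, Mul(-134, 34))), Rational(-5, 8072)), Rational(1, 2)) = Pow(Add(Mul(34, Add(1, -4556)), Rational(-5, 8072)), Rational(1, 2)) = Pow(Add(Mul(34, -4555), Rational(-5, 8072)), Rational(1, 2)) = Pow(Add(-154870, Rational(-5, 8072)), Rational(1, 2)) = Pow(Rational(-1250110645, 8072), Rational(1, 2)) = Mul(Rational(1, 4036), I, Pow(2522723281610, Rational(1, 2)))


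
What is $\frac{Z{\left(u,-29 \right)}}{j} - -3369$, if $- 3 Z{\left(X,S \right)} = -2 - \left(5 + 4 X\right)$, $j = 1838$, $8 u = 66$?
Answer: $\frac{9288353}{2757} \approx 3369.0$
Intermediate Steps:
$u = \frac{33}{4}$ ($u = \frac{1}{8} \cdot 66 = \frac{33}{4} \approx 8.25$)
$Z{\left(X,S \right)} = \frac{7}{3} + \frac{4 X}{3}$ ($Z{\left(X,S \right)} = - \frac{-2 - \left(5 + 4 X\right)}{3} = - \frac{-7 - 4 X}{3} = \frac{7}{3} + \frac{4 X}{3}$)
$\frac{Z{\left(u,-29 \right)}}{j} - -3369 = \frac{\frac{7}{3} + \frac{4}{3} \cdot \frac{33}{4}}{1838} - -3369 = \left(\frac{7}{3} + 11\right) \frac{1}{1838} + 3369 = \frac{40}{3} \cdot \frac{1}{1838} + 3369 = \frac{20}{2757} + 3369 = \frac{9288353}{2757}$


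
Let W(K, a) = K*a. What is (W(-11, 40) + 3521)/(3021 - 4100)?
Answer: -237/83 ≈ -2.8554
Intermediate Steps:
(W(-11, 40) + 3521)/(3021 - 4100) = (-11*40 + 3521)/(3021 - 4100) = (-440 + 3521)/(-1079) = 3081*(-1/1079) = -237/83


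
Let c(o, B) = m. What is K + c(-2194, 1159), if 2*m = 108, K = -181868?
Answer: -181814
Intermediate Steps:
m = 54 (m = (1/2)*108 = 54)
c(o, B) = 54
K + c(-2194, 1159) = -181868 + 54 = -181814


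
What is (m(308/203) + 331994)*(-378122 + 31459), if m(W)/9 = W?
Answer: -3337748323186/29 ≈ -1.1509e+11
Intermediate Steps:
m(W) = 9*W
(m(308/203) + 331994)*(-378122 + 31459) = (9*(308/203) + 331994)*(-378122 + 31459) = (9*(308*(1/203)) + 331994)*(-346663) = (9*(44/29) + 331994)*(-346663) = (396/29 + 331994)*(-346663) = (9628222/29)*(-346663) = -3337748323186/29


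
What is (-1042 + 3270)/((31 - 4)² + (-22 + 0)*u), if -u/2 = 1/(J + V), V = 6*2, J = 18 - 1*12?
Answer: 20052/6583 ≈ 3.0460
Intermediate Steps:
J = 6 (J = 18 - 12 = 6)
V = 12
u = -⅑ (u = -2/(6 + 12) = -2/18 = -2*1/18 = -⅑ ≈ -0.11111)
(-1042 + 3270)/((31 - 4)² + (-22 + 0)*u) = (-1042 + 3270)/((31 - 4)² + (-22 + 0)*(-⅑)) = 2228/(27² - 22*(-⅑)) = 2228/(729 + 22/9) = 2228/(6583/9) = 2228*(9/6583) = 20052/6583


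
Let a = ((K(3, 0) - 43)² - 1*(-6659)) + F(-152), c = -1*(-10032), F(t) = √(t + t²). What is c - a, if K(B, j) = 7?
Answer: 2077 - 2*√5738 ≈ 1925.5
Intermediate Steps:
c = 10032
a = 7955 + 2*√5738 (a = ((7 - 43)² - 1*(-6659)) + √(-152*(1 - 152)) = ((-36)² + 6659) + √(-152*(-151)) = (1296 + 6659) + √22952 = 7955 + 2*√5738 ≈ 8106.5)
c - a = 10032 - (7955 + 2*√5738) = 10032 + (-7955 - 2*√5738) = 2077 - 2*√5738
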